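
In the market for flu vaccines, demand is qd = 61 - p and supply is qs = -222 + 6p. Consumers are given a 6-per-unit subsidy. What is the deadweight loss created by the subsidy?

Deadweight loss = 108/7

Pre-subsidy: 61 - p = -222 + 6p gives p* = 283/7, q* = 144/7.
With the rebate, buyers effectively pay pb = ps − 6, where ps is the price sellers receive.
Demand in terms of ps becomes qd = 61 − 1(ps − 6) = 67 - ps. Setting this equal to supply: 67 - ps = -222 + 6ps, so ps = 289/7.
Buyers pay pb = 289/7 − 6 = 247/7; q' = -222 + 6·(289/7) = 180/7.
The subsidy expands output by 180/7 − 144/7 = 36/7 past the efficient level; on those units the gap between marginal cost and willingness to pay runs from 0 up to 6.
DWL = ½ × 6 × 36/7 = 108/7.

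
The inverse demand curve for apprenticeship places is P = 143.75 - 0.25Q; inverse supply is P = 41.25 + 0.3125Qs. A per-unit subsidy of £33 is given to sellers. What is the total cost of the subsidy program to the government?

Government cost = 23848/3

Pre-subsidy: 143.75 - 0.25Q = 41.25 + 0.3125Q gives Q* = 1640/9 and P* = 3535/36.
With the subsidy, sellers receive Ps = Pb + 33 for each unit, where Pb is the price buyers pay.
On the curves, Pb = 143.75 - 0.25Q and Ps = 41.25 + 0.3125Q; the wedge Ps − Pb = 33 gives 41.25 + 0.3125Q − (143.75 - 0.25Q) = 33, so Q' = 2168/9.
Then Pb = 143.75 − 0.25·(2168/9) = 3007/36 and Ps = 41.25 + 0.3125·(2168/9) = 4195/36.
Government outlay = subsidy × quantity = 33 × 2168/9 = 23848/3.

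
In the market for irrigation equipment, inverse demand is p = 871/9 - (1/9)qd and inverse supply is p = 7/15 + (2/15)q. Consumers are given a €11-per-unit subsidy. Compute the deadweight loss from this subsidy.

Deadweight loss = €247.5

Pre-subsidy: 871/9 - (1/9)q = 7/15 + (2/15)q gives q* = 394 and p* = 53.
With the rebate, buyers effectively pay pb = ps − 11, where ps is the price sellers receive.
On the curves, pb = 871/9 - (1/9)q and ps = 7/15 + (2/15)q; the wedge ps − pb = 11 gives 7/15 + (2/15)q − (871/9 - (1/9)q) = 11, so q' = 439.
Then pb = 871/9 − (1/9)·439 = 48 and ps = 7/15 + (2/15)·439 = 59.
The subsidy expands output by 439 − 394 = 45 past the efficient level; on those units the gap between marginal cost and willingness to pay runs from 0 up to 11.
DWL = ½ × 11 × 45 = 247.5.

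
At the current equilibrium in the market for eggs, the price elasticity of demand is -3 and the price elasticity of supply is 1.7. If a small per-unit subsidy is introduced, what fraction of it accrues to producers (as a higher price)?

Producer share = 30/47

For a small subsidy around the equilibrium, the benefit split depends on the relative slopes, which at a point are proportional to the elasticities.
Buyer share = εs/(εs + |εd|) = 1.7/(1.7 + 3) = 17/47; seller share = |εd|/(εs + |εd|) = 30/47.
So producers capture 30/47 of the subsidy.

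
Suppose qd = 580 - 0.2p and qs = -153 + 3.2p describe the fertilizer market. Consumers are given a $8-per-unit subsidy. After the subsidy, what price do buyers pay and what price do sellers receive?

Pre-subsidy: 580 - 0.2p = -153 + 3.2p gives p* = 3665/17, q* = 9127/17.
With the rebate, buyers effectively pay pb = ps − 8, where ps is the price sellers receive.
Demand in terms of ps becomes qd = 580 − 0.2(ps − 8) = 581.6 - 0.2ps. Setting this equal to supply: 581.6 - 0.2ps = -153 + 3.2ps, so ps = 3673/17.
Buyers pay pb = 3673/17 − 8 = 3537/17; q' = -153 + 3.2·(3673/17) = 45763/85.

Buyers pay 3537/17; sellers receive 3673/17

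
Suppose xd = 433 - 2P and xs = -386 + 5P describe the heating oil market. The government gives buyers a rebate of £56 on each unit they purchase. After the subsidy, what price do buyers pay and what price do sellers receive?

Buyers pay £77; sellers receive £133

Pre-subsidy: 433 - 2P = -386 + 5P gives P* = 117, x* = 199.
With the rebate, buyers effectively pay Pb = Ps − 56, where Ps is the price sellers receive.
Demand in terms of Ps becomes xd = 433 − 2(Ps − 56) = 545 - 2Ps. Setting this equal to supply: 545 - 2Ps = -386 + 5Ps, so Ps = 133.
Buyers pay Pb = 133 − 56 = 77; x' = -386 + 5·133 = 279.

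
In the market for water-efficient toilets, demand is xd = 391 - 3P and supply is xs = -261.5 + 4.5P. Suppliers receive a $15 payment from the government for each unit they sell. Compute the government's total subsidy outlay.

Pre-subsidy: 391 - 3P = -261.5 + 4.5P gives P* = 87, x* = 130.
With the subsidy, sellers receive Ps = Pb + 15 for each unit, where Pb is the price buyers pay.
Supply in terms of Pb becomes xs = -261.5 + 4.5(Pb + 15) = -194 + 4.5Pb. Setting this equal to demand: 391 - 3Pb = -194 + 4.5Pb, so Pb = 78.
Sellers receive Ps = 78 + 15 = 93; x' = 391 − 3·78 = 157.
Government outlay = subsidy × quantity = 15 × 157 = 2355.

Government cost = $2355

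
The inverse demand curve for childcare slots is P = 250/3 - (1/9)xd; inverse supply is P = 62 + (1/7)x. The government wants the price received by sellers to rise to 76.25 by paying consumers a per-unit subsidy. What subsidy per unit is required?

At a seller price of 76.25, quantity supplied is -434 + 7·76.25 = 99.75.
Buyers absorb 99.75 only when they pay Pb = 250/3 − (1/9)·99.75 = 72.25.
s = Ps − Pb = 76.25 − 72.25 = 4.

Required subsidy s = 4 per unit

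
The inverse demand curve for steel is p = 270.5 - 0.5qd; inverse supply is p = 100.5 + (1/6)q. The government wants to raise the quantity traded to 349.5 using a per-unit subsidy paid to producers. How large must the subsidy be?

Required subsidy s = 63 per unit

At q = 349.5, from the demand curve buyers pay pb = 270.5 − 0.5·349.5 = 95.75; from the supply curve sellers need ps = 100.5 + (1/6)·349.5 = 158.75.
The subsidy must fill the gap: s = ps − pb = 158.75 − 95.75 = 63.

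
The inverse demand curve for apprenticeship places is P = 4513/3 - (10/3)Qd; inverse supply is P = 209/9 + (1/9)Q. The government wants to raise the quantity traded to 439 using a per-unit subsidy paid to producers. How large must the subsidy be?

At Q = 439, from the demand curve buyers pay Pb = 4513/3 − (10/3)·439 = 41; from the supply curve sellers need Ps = 209/9 + (1/9)·439 = 72.
The subsidy must fill the gap: s = Ps − Pb = 72 − 41 = 31.

Required subsidy s = 31 per unit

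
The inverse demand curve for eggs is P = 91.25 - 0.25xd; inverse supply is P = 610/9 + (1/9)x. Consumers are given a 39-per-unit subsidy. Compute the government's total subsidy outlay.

Government cost = 6747

Pre-subsidy: 91.25 - 0.25x = 610/9 + (1/9)x gives x* = 65 and P* = 75.
With the rebate, buyers effectively pay Pb = Ps − 39, where Ps is the price sellers receive.
On the curves, Pb = 91.25 - 0.25x and Ps = 610/9 + (1/9)x; the wedge Ps − Pb = 39 gives 610/9 + (1/9)x − (91.25 - 0.25x) = 39, so x' = 173.
Then Pb = 91.25 − 0.25·173 = 48 and Ps = 610/9 + (1/9)·173 = 87.
Government outlay = subsidy × quantity = 39 × 173 = 6747.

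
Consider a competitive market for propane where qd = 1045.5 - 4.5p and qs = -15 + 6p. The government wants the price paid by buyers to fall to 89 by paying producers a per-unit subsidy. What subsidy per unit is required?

At a buyer price of 89, quantity demanded is 1045.5 − 4.5·89 = 645.
Sellers supply 645 only when they receive ps with -15 + 6·ps = 645, i.e. ps = 110.
s = ps − pb = 110 − 89 = 21.

Required subsidy s = 21 per unit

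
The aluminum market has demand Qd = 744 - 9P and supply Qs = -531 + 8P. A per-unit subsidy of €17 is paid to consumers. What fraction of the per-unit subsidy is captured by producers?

Pre-subsidy: 744 - 9P = -531 + 8P gives P* = 75, Q* = 69.
With the rebate, buyers effectively pay Pb = Ps − 17, where Ps is the price sellers receive.
Demand in terms of Ps becomes Qd = 744 − 9(Ps − 17) = 897 - 9Ps. Setting this equal to supply: 897 - 9Ps = -531 + 8Ps, so Ps = 84.
Buyers pay Pb = 84 − 17 = 67; Q' = -531 + 8·84 = 141.
Buyers' price falls by P* − Pb = 75 − 67 = 8; sellers' price rises by Ps − P* = 84 − 75 = 9.
So producers capture 9/17 = 9/17 of each unit of subsidy.

Producer share = 9/17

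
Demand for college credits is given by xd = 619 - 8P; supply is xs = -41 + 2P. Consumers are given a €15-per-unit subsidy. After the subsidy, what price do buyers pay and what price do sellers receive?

Buyers pay €63; sellers receive €78

Pre-subsidy: 619 - 8P = -41 + 2P gives P* = 66, x* = 91.
With the rebate, buyers effectively pay Pb = Ps − 15, where Ps is the price sellers receive.
Demand in terms of Ps becomes xd = 619 − 8(Ps − 15) = 739 - 8Ps. Setting this equal to supply: 739 - 8Ps = -41 + 2Ps, so Ps = 78.
Buyers pay Pb = 78 − 15 = 63; x' = -41 + 2·78 = 115.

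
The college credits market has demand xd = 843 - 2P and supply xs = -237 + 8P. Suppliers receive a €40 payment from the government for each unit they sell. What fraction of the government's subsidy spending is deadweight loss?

Pre-subsidy: 843 - 2P = -237 + 8P gives P* = 108, x* = 627.
With the subsidy, sellers receive Ps = Pb + 40 for each unit, where Pb is the price buyers pay.
Supply in terms of Pb becomes xs = -237 + 8(Pb + 40) = 83 + 8Pb. Setting this equal to demand: 843 - 2Pb = 83 + 8Pb, so Pb = 76.
Sellers receive Ps = 76 + 40 = 116; x' = 843 − 2·76 = 691.
ΔCS = ½(627 + 691)(108 − 76) = 21088; ΔPS = ½(627 + 691)(116 − 108) = 5272.
Government spending = 40 × 691 = 27640.
DWL = ½ × 40 × (691 − 627) = 1280; fraction = 1280 / 27640 = 32/691.

DWL / government spending = 32/691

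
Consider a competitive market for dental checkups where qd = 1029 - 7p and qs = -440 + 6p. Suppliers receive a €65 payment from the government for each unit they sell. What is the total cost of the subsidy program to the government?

Government cost = €29120

Pre-subsidy: 1029 - 7p = -440 + 6p gives p* = 113, q* = 238.
With the subsidy, sellers receive ps = pb + 65 for each unit, where pb is the price buyers pay.
Supply in terms of pb becomes qs = -440 + 6(pb + 65) = -50 + 6pb. Setting this equal to demand: 1029 - 7pb = -50 + 6pb, so pb = 83.
Sellers receive ps = 83 + 65 = 148; q' = 1029 − 7·83 = 448.
Government outlay = subsidy × quantity = 65 × 448 = 29120.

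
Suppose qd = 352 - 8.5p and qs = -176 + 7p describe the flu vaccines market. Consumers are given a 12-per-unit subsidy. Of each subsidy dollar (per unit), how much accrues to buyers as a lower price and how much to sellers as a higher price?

Pre-subsidy: 352 - 8.5p = -176 + 7p gives p* = 1056/31, q* = 1936/31.
With the rebate, buyers effectively pay pb = ps − 12, where ps is the price sellers receive.
Demand in terms of ps becomes qd = 352 − 8.5(ps − 12) = 454 - 8.5ps. Setting this equal to supply: 454 - 8.5ps = -176 + 7ps, so ps = 1260/31.
Buyers pay pb = 1260/31 − 12 = 888/31; q' = -176 + 7·(1260/31) = 3364/31.
Buyers' price falls by p* − pb = 1056/31 − 888/31 = 168/31; sellers' price rises by ps − p* = 1260/31 − 1056/31 = 204/31.

Buyers gain 168/31 per unit; sellers gain 204/31 per unit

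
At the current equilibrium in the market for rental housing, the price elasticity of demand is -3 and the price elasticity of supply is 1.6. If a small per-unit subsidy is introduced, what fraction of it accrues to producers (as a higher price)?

Producer share = 15/23

For a small subsidy around the equilibrium, the benefit split depends on the relative slopes, which at a point are proportional to the elasticities.
Buyer share = εs/(εs + |εd|) = 1.6/(1.6 + 3) = 8/23; seller share = |εd|/(εs + |εd|) = 15/23.
So producers capture 15/23 of the subsidy.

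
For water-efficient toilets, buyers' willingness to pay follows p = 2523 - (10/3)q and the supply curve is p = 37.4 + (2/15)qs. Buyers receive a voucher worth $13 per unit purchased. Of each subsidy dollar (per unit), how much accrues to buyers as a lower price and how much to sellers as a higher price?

Pre-subsidy: 2523 - (10/3)q = 37.4 + (2/15)q gives q* = 717 and p* = 133.
With the rebate, buyers effectively pay pb = ps − 13, where ps is the price sellers receive.
On the curves, pb = 2523 - (10/3)q and ps = 37.4 + (2/15)q; the wedge ps − pb = 13 gives 37.4 + (2/15)q − (2523 - (10/3)q) = 13, so q' = 720.75.
Then pb = 2523 − (10/3)·720.75 = 120.5 and ps = 37.4 + (2/15)·720.75 = 133.5.
Buyers' price falls by p* − pb = 133 − 120.5 = 12.5; sellers' price rises by ps − p* = 133.5 − 133 = 0.5.

Buyers gain $12.5 per unit; sellers gain $0.5 per unit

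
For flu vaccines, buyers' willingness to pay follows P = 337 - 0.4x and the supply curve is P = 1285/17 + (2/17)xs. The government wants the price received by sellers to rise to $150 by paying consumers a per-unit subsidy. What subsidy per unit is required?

Required subsidy s = $66 per unit

At a seller price of 150, quantity supplied is -642.5 + 8.5·150 = 632.5.
Buyers absorb 632.5 only when they pay Pb = 337 − 0.4·632.5 = 84.
s = Ps − Pb = 150 − 84 = 66.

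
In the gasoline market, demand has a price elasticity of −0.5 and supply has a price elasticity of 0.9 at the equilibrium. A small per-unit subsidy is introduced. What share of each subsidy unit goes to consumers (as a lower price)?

For a small subsidy around the equilibrium, the benefit split depends on the relative slopes, which at a point are proportional to the elasticities.
Buyer share = εs/(εs + |εd|) = 0.9/(0.9 + 0.5) = 9/14; seller share = |εd|/(εs + |εd|) = 5/14.

Consumer share = 9/14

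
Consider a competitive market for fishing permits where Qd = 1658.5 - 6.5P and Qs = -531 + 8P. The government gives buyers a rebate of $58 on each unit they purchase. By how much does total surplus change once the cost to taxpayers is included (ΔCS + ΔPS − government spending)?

Pre-subsidy: 1658.5 - 6.5P = -531 + 8P gives P* = 151, Q* = 677.
With the rebate, buyers effectively pay Pb = Ps − 58, where Ps is the price sellers receive.
Demand in terms of Ps becomes Qd = 1658.5 − 6.5(Ps − 58) = 2035.5 - 6.5Ps. Setting this equal to supply: 2035.5 - 6.5Ps = -531 + 8Ps, so Ps = 177.
Buyers pay Pb = 177 − 58 = 119; Q' = -531 + 8·177 = 885.
ΔCS = ½(677 + 885)(151 − 119) = 24992; ΔPS = ½(677 + 885)(177 − 151) = 20306.
Government spending = 58 × 885 = 51330.
Net change = 24992 + 20306 − 51330 = -6032. The loss equals the DWL triangle ½·58·208.

Net change in total surplus = -$6032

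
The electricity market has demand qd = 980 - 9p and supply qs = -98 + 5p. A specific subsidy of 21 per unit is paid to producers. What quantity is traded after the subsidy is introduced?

Pre-subsidy: 980 - 9p = -98 + 5p gives p* = 77, q* = 287.
With the subsidy, sellers receive ps = pb + 21 for each unit, where pb is the price buyers pay.
Supply in terms of pb becomes qs = -98 + 5(pb + 21) = 7 + 5pb. Setting this equal to demand: 980 - 9pb = 7 + 5pb, so pb = 69.5.
Sellers receive ps = 69.5 + 21 = 90.5; q' = 980 − 9·69.5 = 354.5.

q' = 354.5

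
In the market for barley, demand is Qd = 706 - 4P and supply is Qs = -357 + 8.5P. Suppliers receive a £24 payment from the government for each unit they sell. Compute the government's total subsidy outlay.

Government cost = £10346.88

Pre-subsidy: 706 - 4P = -357 + 8.5P gives P* = 85.04, Q* = 365.84.
With the subsidy, sellers receive Ps = Pb + 24 for each unit, where Pb is the price buyers pay.
Supply in terms of Pb becomes Qs = -357 + 8.5(Pb + 24) = -153 + 8.5Pb. Setting this equal to demand: 706 - 4Pb = -153 + 8.5Pb, so Pb = 68.72.
Sellers receive Ps = 68.72 + 24 = 92.72; Q' = 706 − 4·68.72 = 431.12.
Government outlay = subsidy × quantity = 24 × 431.12 = 10346.88.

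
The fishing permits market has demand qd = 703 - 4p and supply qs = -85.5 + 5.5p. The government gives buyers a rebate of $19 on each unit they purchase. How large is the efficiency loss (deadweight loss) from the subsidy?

Deadweight loss = $418

Pre-subsidy: 703 - 4p = -85.5 + 5.5p gives p* = 83, q* = 371.
With the rebate, buyers effectively pay pb = ps − 19, where ps is the price sellers receive.
Demand in terms of ps becomes qd = 703 − 4(ps − 19) = 779 - 4ps. Setting this equal to supply: 779 - 4ps = -85.5 + 5.5ps, so ps = 91.
Buyers pay pb = 91 − 19 = 72; q' = -85.5 + 5.5·91 = 415.
The subsidy expands output by 415 − 371 = 44 past the efficient level; on those units the gap between marginal cost and willingness to pay runs from 0 up to 19.
DWL = ½ × 19 × 44 = 418.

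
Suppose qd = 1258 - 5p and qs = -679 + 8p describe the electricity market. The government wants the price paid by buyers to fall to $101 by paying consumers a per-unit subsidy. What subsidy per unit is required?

At a buyer price of 101, quantity demanded is 1258 − 5·101 = 753.
Sellers supply 753 only when they receive ps with -679 + 8·ps = 753, i.e. ps = 179.
s = ps − pb = 179 − 101 = 78.

Required subsidy s = $78 per unit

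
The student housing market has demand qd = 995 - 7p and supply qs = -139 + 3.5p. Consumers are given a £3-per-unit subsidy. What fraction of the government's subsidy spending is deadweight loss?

Pre-subsidy: 995 - 7p = -139 + 3.5p gives p* = 108, q* = 239.
With the rebate, buyers effectively pay pb = ps − 3, where ps is the price sellers receive.
Demand in terms of ps becomes qd = 995 − 7(ps − 3) = 1016 - 7ps. Setting this equal to supply: 1016 - 7ps = -139 + 3.5ps, so ps = 110.
Buyers pay pb = 110 − 3 = 107; q' = -139 + 3.5·110 = 246.
ΔCS = ½(239 + 246)(108 − 107) = 242.5; ΔPS = ½(239 + 246)(110 − 108) = 485.
Government spending = 3 × 246 = 738.
DWL = ½ × 3 × (246 − 239) = 10.5; fraction = 10.5 / 738 = 7/492.

DWL / government spending = 7/492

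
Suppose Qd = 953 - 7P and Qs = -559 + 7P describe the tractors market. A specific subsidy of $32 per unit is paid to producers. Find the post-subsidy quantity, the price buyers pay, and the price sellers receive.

Q' = 309; buyers pay $92; sellers receive $124

Pre-subsidy: 953 - 7P = -559 + 7P gives P* = 108, Q* = 197.
With the subsidy, sellers receive Ps = Pb + 32 for each unit, where Pb is the price buyers pay.
Supply in terms of Pb becomes Qs = -559 + 7(Pb + 32) = -335 + 7Pb. Setting this equal to demand: 953 - 7Pb = -335 + 7Pb, so Pb = 92.
Sellers receive Ps = 92 + 32 = 124; Q' = 953 − 7·92 = 309.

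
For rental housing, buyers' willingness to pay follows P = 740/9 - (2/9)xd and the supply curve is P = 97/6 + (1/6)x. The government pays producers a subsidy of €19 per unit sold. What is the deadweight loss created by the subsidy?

Pre-subsidy: 740/9 - (2/9)x = 97/6 + (1/6)x gives x* = 1189/7 and P* = 934/21.
With the subsidy, sellers receive Ps = Pb + 19 for each unit, where Pb is the price buyers pay.
On the curves, Pb = 740/9 - (2/9)x and Ps = 97/6 + (1/6)x; the wedge Ps − Pb = 19 gives 97/6 + (1/6)x − (740/9 - (2/9)x) = 19, so x' = 1531/7.
Then Pb = 740/9 − (2/9)·(1531/7) = 706/21 and Ps = 97/6 + (1/6)·(1531/7) = 1105/21.
The subsidy expands output by 1531/7 − 1189/7 = 342/7 past the efficient level; on those units the gap between marginal cost and willingness to pay runs from 0 up to 19.
DWL = ½ × 19 × 342/7 = 3249/7.

Deadweight loss = 3249/7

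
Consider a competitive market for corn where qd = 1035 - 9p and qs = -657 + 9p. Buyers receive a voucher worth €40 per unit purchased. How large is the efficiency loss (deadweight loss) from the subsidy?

Pre-subsidy: 1035 - 9p = -657 + 9p gives p* = 94, q* = 189.
With the rebate, buyers effectively pay pb = ps − 40, where ps is the price sellers receive.
Demand in terms of ps becomes qd = 1035 − 9(ps − 40) = 1395 - 9ps. Setting this equal to supply: 1395 - 9ps = -657 + 9ps, so ps = 114.
Buyers pay pb = 114 − 40 = 74; q' = -657 + 9·114 = 369.
The subsidy expands output by 369 − 189 = 180 past the efficient level; on those units the gap between marginal cost and willingness to pay runs from 0 up to 40.
DWL = ½ × 40 × 180 = 3600.

Deadweight loss = €3600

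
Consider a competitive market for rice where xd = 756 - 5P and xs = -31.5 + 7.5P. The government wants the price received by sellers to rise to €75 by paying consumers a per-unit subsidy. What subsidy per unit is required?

At a seller price of 75, quantity supplied is -31.5 + 7.5·75 = 531.
Buyers absorb 531 only when they pay Pb with 756 − 5·Pb = 531, i.e. Pb = 45.
s = Ps − Pb = 75 − 45 = 30.

Required subsidy s = €30 per unit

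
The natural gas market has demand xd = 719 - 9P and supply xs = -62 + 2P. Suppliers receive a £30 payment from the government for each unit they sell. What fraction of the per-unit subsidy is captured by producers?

Pre-subsidy: 719 - 9P = -62 + 2P gives P* = 71, x* = 80.
With the subsidy, sellers receive Ps = Pb + 30 for each unit, where Pb is the price buyers pay.
Supply in terms of Pb becomes xs = -62 + 2(Pb + 30) = -2 + 2Pb. Setting this equal to demand: 719 - 9Pb = -2 + 2Pb, so Pb = 721/11.
Sellers receive Ps = 721/11 + 30 = 1051/11; x' = 719 − 9·(721/11) = 1420/11.
Buyers' price falls by P* − Pb = 71 − 721/11 = 60/11; sellers' price rises by Ps − P* = 1051/11 − 71 = 270/11.
So producers capture (270/11)/30 = 9/11 of each unit of subsidy.

Producer share = 9/11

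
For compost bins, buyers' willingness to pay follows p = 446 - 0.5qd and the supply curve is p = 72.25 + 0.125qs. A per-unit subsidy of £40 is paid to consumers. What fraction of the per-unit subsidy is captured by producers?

Pre-subsidy: 446 - 0.5q = 72.25 + 0.125q gives q* = 598 and p* = 147.
With the rebate, buyers effectively pay pb = ps − 40, where ps is the price sellers receive.
On the curves, pb = 446 - 0.5q and ps = 72.25 + 0.125q; the wedge ps − pb = 40 gives 72.25 + 0.125q − (446 - 0.5q) = 40, so q' = 662.
Then pb = 446 − 0.5·662 = 115 and ps = 72.25 + 0.125·662 = 155.
Buyers' price falls by p* − pb = 147 − 115 = 32; sellers' price rises by ps − p* = 155 − 147 = 8.
So producers capture 8/40 = 0.2 of each unit of subsidy.

Producer share = 0.2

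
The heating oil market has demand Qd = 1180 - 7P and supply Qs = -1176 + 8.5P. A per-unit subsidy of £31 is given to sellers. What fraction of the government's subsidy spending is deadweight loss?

Pre-subsidy: 1180 - 7P = -1176 + 8.5P gives P* = 152, Q* = 116.
With the subsidy, sellers receive Ps = Pb + 31 for each unit, where Pb is the price buyers pay.
Supply in terms of Pb becomes Qs = -1176 + 8.5(Pb + 31) = -912.5 + 8.5Pb. Setting this equal to demand: 1180 - 7Pb = -912.5 + 8.5Pb, so Pb = 135.
Sellers receive Ps = 135 + 31 = 166; Q' = 1180 − 7·135 = 235.
ΔCS = ½(116 + 235)(152 − 135) = 2983.5; ΔPS = ½(116 + 235)(166 − 152) = 2457.
Government spending = 31 × 235 = 7285.
DWL = ½ × 31 × (235 − 116) = 1844.5; fraction = 1844.5 / 7285 = 119/470.

DWL / government spending = 119/470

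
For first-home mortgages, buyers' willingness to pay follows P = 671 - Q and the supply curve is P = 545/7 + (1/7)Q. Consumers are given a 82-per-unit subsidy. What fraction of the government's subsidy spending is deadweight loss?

DWL / government spending = 287/4726

Pre-subsidy: 671 - Q = 545/7 + (1/7)Q gives Q* = 519 and P* = 152.
With the rebate, buyers effectively pay Pb = Ps − 82, where Ps is the price sellers receive.
On the curves, Pb = 671 - Q and Ps = 545/7 + (1/7)Q; the wedge Ps − Pb = 82 gives 545/7 + (1/7)Q − (671 - Q) = 82, so Q' = 590.75.
Then Pb = 671 − 1·590.75 = 80.25 and Ps = 545/7 + (1/7)·590.75 = 162.25.
ΔCS = ½(519 + 590.75)(152 − 80.25) = 39812.28125; ΔPS = ½(519 + 590.75)(162.25 − 152) = 5687.46875.
Government spending = 82 × 590.75 = 48441.5.
DWL = ½ × 82 × (590.75 − 519) = 2941.75; fraction = 2941.75 / 48441.5 = 287/4726.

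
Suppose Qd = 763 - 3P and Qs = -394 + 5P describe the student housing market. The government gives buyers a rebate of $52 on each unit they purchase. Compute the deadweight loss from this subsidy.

Deadweight loss = $2535

Pre-subsidy: 763 - 3P = -394 + 5P gives P* = 144.625, Q* = 329.125.
With the rebate, buyers effectively pay Pb = Ps − 52, where Ps is the price sellers receive.
Demand in terms of Ps becomes Qd = 763 − 3(Ps − 52) = 919 - 3Ps. Setting this equal to supply: 919 - 3Ps = -394 + 5Ps, so Ps = 164.125.
Buyers pay Pb = 164.125 − 52 = 112.125; Q' = -394 + 5·164.125 = 426.625.
The subsidy expands output by 426.625 − 329.125 = 97.5 past the efficient level; on those units the gap between marginal cost and willingness to pay runs from 0 up to 52.
DWL = ½ × 52 × 97.5 = 2535.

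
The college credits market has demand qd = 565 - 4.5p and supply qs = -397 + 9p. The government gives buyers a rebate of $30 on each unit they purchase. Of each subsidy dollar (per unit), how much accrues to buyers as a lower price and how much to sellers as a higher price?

Pre-subsidy: 565 - 4.5p = -397 + 9p gives p* = 1924/27, q* = 733/3.
With the rebate, buyers effectively pay pb = ps − 30, where ps is the price sellers receive.
Demand in terms of ps becomes qd = 565 − 4.5(ps − 30) = 700 - 4.5ps. Setting this equal to supply: 700 - 4.5ps = -397 + 9ps, so ps = 2194/27.
Buyers pay pb = 2194/27 − 30 = 1384/27; q' = -397 + 9·(2194/27) = 1003/3.
Buyers' price falls by p* − pb = 1924/27 − 1384/27 = 20; sellers' price rises by ps − p* = 2194/27 − 1924/27 = 10.

Buyers gain $20 per unit; sellers gain $10 per unit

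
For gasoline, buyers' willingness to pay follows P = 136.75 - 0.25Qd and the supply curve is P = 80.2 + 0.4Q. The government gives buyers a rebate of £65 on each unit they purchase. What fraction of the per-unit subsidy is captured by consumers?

Consumer share = 5/13

Pre-subsidy: 136.75 - 0.25Q = 80.2 + 0.4Q gives Q* = 87 and P* = 115.
With the rebate, buyers effectively pay Pb = Ps − 65, where Ps is the price sellers receive.
On the curves, Pb = 136.75 - 0.25Q and Ps = 80.2 + 0.4Q; the wedge Ps − Pb = 65 gives 80.2 + 0.4Q − (136.75 - 0.25Q) = 65, so Q' = 187.
Then Pb = 136.75 − 0.25·187 = 90 and Ps = 80.2 + 0.4·187 = 155.
Buyers' price falls by P* − Pb = 115 − 90 = 25; sellers' price rises by Ps − P* = 155 − 115 = 40.
So consumers capture 25/65 = 5/13 of each unit of subsidy.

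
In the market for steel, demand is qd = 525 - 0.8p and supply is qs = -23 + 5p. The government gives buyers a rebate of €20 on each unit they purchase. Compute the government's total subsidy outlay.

Pre-subsidy: 525 - 0.8p = -23 + 5p gives p* = 2740/29, q* = 13033/29.
With the rebate, buyers effectively pay pb = ps − 20, where ps is the price sellers receive.
Demand in terms of ps becomes qd = 525 − 0.8(ps − 20) = 541 - 0.8ps. Setting this equal to supply: 541 - 0.8ps = -23 + 5ps, so ps = 2820/29.
Buyers pay pb = 2820/29 − 20 = 2240/29; q' = -23 + 5·(2820/29) = 13433/29.
Government outlay = subsidy × quantity = 20 × 13433/29 = 268660/29.

Government cost = 268660/29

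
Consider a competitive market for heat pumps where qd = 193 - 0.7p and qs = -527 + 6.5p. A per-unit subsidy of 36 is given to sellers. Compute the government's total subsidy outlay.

Pre-subsidy: 193 - 0.7p = -527 + 6.5p gives p* = 100, q* = 123.
With the subsidy, sellers receive ps = pb + 36 for each unit, where pb is the price buyers pay.
Supply in terms of pb becomes qs = -527 + 6.5(pb + 36) = -293 + 6.5pb. Setting this equal to demand: 193 - 0.7pb = -293 + 6.5pb, so pb = 67.5.
Sellers receive ps = 67.5 + 36 = 103.5; q' = 193 − 0.7·67.5 = 145.75.
Government outlay = subsidy × quantity = 36 × 145.75 = 5247.

Government cost = 5247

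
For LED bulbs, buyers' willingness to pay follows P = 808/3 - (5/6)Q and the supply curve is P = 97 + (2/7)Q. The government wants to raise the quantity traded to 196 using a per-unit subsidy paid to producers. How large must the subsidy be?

Required subsidy s = 47 per unit

At Q = 196, from the demand curve buyers pay Pb = 808/3 − (5/6)·196 = 106; from the supply curve sellers need Ps = 97 + (2/7)·196 = 153.
The subsidy must fill the gap: s = Ps − Pb = 153 − 106 = 47.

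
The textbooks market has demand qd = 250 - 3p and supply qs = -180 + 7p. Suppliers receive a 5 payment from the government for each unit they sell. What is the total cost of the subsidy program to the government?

Government cost = 657.5

Pre-subsidy: 250 - 3p = -180 + 7p gives p* = 43, q* = 121.
With the subsidy, sellers receive ps = pb + 5 for each unit, where pb is the price buyers pay.
Supply in terms of pb becomes qs = -180 + 7(pb + 5) = -145 + 7pb. Setting this equal to demand: 250 - 3pb = -145 + 7pb, so pb = 39.5.
Sellers receive ps = 39.5 + 5 = 44.5; q' = 250 − 3·39.5 = 131.5.
Government outlay = subsidy × quantity = 5 × 131.5 = 657.5.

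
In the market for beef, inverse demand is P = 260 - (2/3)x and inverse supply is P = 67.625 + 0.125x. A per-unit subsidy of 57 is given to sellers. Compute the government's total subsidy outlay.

Government cost = 17955

Pre-subsidy: 260 - (2/3)x = 67.625 + 0.125x gives x* = 243 and P* = 98.
With the subsidy, sellers receive Ps = Pb + 57 for each unit, where Pb is the price buyers pay.
On the curves, Pb = 260 - (2/3)x and Ps = 67.625 + 0.125x; the wedge Ps − Pb = 57 gives 67.625 + 0.125x − (260 - (2/3)x) = 57, so x' = 315.
Then Pb = 260 − (2/3)·315 = 50 and Ps = 67.625 + 0.125·315 = 107.
Government outlay = subsidy × quantity = 57 × 315 = 17955.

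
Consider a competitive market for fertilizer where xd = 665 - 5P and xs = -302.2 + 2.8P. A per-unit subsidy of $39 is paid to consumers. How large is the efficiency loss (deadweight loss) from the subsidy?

Deadweight loss = $1365

Pre-subsidy: 665 - 5P = -302.2 + 2.8P gives P* = 124, x* = 45.
With the rebate, buyers effectively pay Pb = Ps − 39, where Ps is the price sellers receive.
Demand in terms of Ps becomes xd = 665 − 5(Ps − 39) = 860 - 5Ps. Setting this equal to supply: 860 - 5Ps = -302.2 + 2.8Ps, so Ps = 149.
Buyers pay Pb = 149 − 39 = 110; x' = -302.2 + 2.8·149 = 115.
The subsidy expands output by 115 − 45 = 70 past the efficient level; on those units the gap between marginal cost and willingness to pay runs from 0 up to 39.
DWL = ½ × 39 × 70 = 1365.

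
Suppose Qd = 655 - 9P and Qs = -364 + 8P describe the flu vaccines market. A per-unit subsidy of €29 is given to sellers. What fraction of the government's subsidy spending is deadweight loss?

DWL / government spending = 261/1013

Pre-subsidy: 655 - 9P = -364 + 8P gives P* = 1019/17, Q* = 1964/17.
With the subsidy, sellers receive Ps = Pb + 29 for each unit, where Pb is the price buyers pay.
Supply in terms of Pb becomes Qs = -364 + 8(Pb + 29) = -132 + 8Pb. Setting this equal to demand: 655 - 9Pb = -132 + 8Pb, so Pb = 787/17.
Sellers receive Ps = 787/17 + 29 = 1280/17; Q' = 655 − 9·(787/17) = 4052/17.
ΔCS = ½(1964/17 + 4052/17)(1019/17 − 787/17) = 697856/289; ΔPS = ½(1964/17 + 4052/17)(1280/17 − 1019/17) = 785088/289.
Government spending = 29 × 4052/17 = 117508/17.
DWL = ½ × 29 × (4052/17 − 1964/17) = 30276/17; fraction = (30276/17) / (117508/17) = 261/1013.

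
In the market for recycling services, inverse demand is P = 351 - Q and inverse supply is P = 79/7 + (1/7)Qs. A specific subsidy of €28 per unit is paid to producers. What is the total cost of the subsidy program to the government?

Government cost = €9009

Pre-subsidy: 351 - Q = 79/7 + (1/7)Q gives Q* = 297.25 and P* = 53.75.
With the subsidy, sellers receive Ps = Pb + 28 for each unit, where Pb is the price buyers pay.
On the curves, Pb = 351 - Q and Ps = 79/7 + (1/7)Q; the wedge Ps − Pb = 28 gives 79/7 + (1/7)Q − (351 - Q) = 28, so Q' = 321.75.
Then Pb = 351 − 1·321.75 = 29.25 and Ps = 79/7 + (1/7)·321.75 = 57.25.
Government outlay = subsidy × quantity = 28 × 321.75 = 9009.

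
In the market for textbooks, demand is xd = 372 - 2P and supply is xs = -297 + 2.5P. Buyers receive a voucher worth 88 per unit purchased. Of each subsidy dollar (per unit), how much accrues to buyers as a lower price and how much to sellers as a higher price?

Pre-subsidy: 372 - 2P = -297 + 2.5P gives P* = 446/3, x* = 224/3.
With the rebate, buyers effectively pay Pb = Ps − 88, where Ps is the price sellers receive.
Demand in terms of Ps becomes xd = 372 − 2(Ps − 88) = 548 - 2Ps. Setting this equal to supply: 548 - 2Ps = -297 + 2.5Ps, so Ps = 1690/9.
Buyers pay Pb = 1690/9 − 88 = 898/9; x' = -297 + 2.5·(1690/9) = 1552/9.
Buyers' price falls by P* − Pb = 446/3 − 898/9 = 440/9; sellers' price rises by Ps − P* = 1690/9 − 446/3 = 352/9.

Buyers gain 440/9 per unit; sellers gain 352/9 per unit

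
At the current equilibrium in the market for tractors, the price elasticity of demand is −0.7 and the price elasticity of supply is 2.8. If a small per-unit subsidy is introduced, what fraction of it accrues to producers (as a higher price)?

Producer share = 0.2

For a small subsidy around the equilibrium, the benefit split depends on the relative slopes, which at a point are proportional to the elasticities.
Buyer share = εs/(εs + |εd|) = 2.8/(2.8 + 0.7) = 0.8; seller share = |εd|/(εs + |εd|) = 0.2.
So producers capture 0.2 of the subsidy.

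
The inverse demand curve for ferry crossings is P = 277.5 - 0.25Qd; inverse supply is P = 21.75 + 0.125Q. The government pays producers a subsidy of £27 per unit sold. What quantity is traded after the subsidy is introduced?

Q' = 754

Pre-subsidy: 277.5 - 0.25Q = 21.75 + 0.125Q gives Q* = 682 and P* = 107.
With the subsidy, sellers receive Ps = Pb + 27 for each unit, where Pb is the price buyers pay.
On the curves, Pb = 277.5 - 0.25Q and Ps = 21.75 + 0.125Q; the wedge Ps − Pb = 27 gives 21.75 + 0.125Q − (277.5 - 0.25Q) = 27, so Q' = 754.
Then Pb = 277.5 − 0.25·754 = 89 and Ps = 21.75 + 0.125·754 = 116.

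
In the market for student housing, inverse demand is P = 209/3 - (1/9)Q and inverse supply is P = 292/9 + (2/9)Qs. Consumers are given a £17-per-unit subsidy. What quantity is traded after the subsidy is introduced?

Q' = 488/3

Pre-subsidy: 209/3 - (1/9)Q = 292/9 + (2/9)Q gives Q* = 335/3 and P* = 1546/27.
With the rebate, buyers effectively pay Pb = Ps − 17, where Ps is the price sellers receive.
On the curves, Pb = 209/3 - (1/9)Q and Ps = 292/9 + (2/9)Q; the wedge Ps − Pb = 17 gives 292/9 + (2/9)Q − (209/3 - (1/9)Q) = 17, so Q' = 488/3.
Then Pb = 209/3 − (1/9)·(488/3) = 1393/27 and Ps = 292/9 + (2/9)·(488/3) = 1852/27.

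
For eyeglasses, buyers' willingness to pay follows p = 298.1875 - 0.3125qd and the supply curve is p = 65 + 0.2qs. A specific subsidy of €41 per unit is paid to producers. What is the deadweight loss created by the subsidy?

Pre-subsidy: 298.1875 - 0.3125q = 65 + 0.2q gives q* = 455 and p* = 156.
With the subsidy, sellers receive ps = pb + 41 for each unit, where pb is the price buyers pay.
On the curves, pb = 298.1875 - 0.3125q and ps = 65 + 0.2q; the wedge ps − pb = 41 gives 65 + 0.2q − (298.1875 - 0.3125q) = 41, so q' = 535.
Then pb = 298.1875 − 0.3125·535 = 131 and ps = 65 + 0.2·535 = 172.
The subsidy expands output by 535 − 455 = 80 past the efficient level; on those units the gap between marginal cost and willingness to pay runs from 0 up to 41.
DWL = ½ × 41 × 80 = 1640.

Deadweight loss = €1640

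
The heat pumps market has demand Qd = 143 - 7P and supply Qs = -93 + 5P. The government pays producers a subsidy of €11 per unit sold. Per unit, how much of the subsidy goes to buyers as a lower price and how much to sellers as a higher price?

Pre-subsidy: 143 - 7P = -93 + 5P gives P* = 59/3, Q* = 16/3.
With the subsidy, sellers receive Ps = Pb + 11 for each unit, where Pb is the price buyers pay.
Supply in terms of Pb becomes Qs = -93 + 5(Pb + 11) = -38 + 5Pb. Setting this equal to demand: 143 - 7Pb = -38 + 5Pb, so Pb = 181/12.
Sellers receive Ps = 181/12 + 11 = 313/12; Q' = 143 − 7·(181/12) = 449/12.
Buyers' price falls by P* − Pb = 59/3 − 181/12 = 55/12; sellers' price rises by Ps − P* = 313/12 − 59/3 = 77/12.

Buyers gain 55/12 per unit; sellers gain 77/12 per unit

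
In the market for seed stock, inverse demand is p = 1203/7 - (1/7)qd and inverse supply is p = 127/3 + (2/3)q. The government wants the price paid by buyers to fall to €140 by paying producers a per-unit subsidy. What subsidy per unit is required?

At a buyer price of 140, quantity demanded is 1203 − 7·140 = 223.
Sellers supply 223 only when they receive ps = 127/3 + (2/3)·223 = 191.
s = ps − pb = 191 − 140 = 51.

Required subsidy s = €51 per unit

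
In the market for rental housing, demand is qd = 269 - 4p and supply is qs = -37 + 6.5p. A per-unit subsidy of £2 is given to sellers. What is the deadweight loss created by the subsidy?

Pre-subsidy: 269 - 4p = -37 + 6.5p gives p* = 204/7, q* = 1067/7.
With the subsidy, sellers receive ps = pb + 2 for each unit, where pb is the price buyers pay.
Supply in terms of pb becomes qs = -37 + 6.5(pb + 2) = -24 + 6.5pb. Setting this equal to demand: 269 - 4pb = -24 + 6.5pb, so pb = 586/21.
Sellers receive ps = 586/21 + 2 = 628/21; q' = 269 − 4·(586/21) = 3305/21.
The subsidy expands output by 3305/21 − 1067/7 = 104/21 past the efficient level; on those units the gap between marginal cost and willingness to pay runs from 0 up to 2.
DWL = ½ × 2 × 104/21 = 104/21.

Deadweight loss = 104/21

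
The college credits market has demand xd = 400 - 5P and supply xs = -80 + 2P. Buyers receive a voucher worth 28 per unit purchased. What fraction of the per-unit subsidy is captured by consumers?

Consumer share = 2/7

Pre-subsidy: 400 - 5P = -80 + 2P gives P* = 480/7, x* = 400/7.
With the rebate, buyers effectively pay Pb = Ps − 28, where Ps is the price sellers receive.
Demand in terms of Ps becomes xd = 400 − 5(Ps − 28) = 540 - 5Ps. Setting this equal to supply: 540 - 5Ps = -80 + 2Ps, so Ps = 620/7.
Buyers pay Pb = 620/7 − 28 = 424/7; x' = -80 + 2·(620/7) = 680/7.
Buyers' price falls by P* − Pb = 480/7 − 424/7 = 8; sellers' price rises by Ps − P* = 620/7 − 480/7 = 20.
So consumers capture 8/28 = 2/7 of each unit of subsidy.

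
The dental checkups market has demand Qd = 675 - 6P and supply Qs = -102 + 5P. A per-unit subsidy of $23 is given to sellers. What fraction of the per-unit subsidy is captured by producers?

Producer share = 6/11

Pre-subsidy: 675 - 6P = -102 + 5P gives P* = 777/11, Q* = 2763/11.
With the subsidy, sellers receive Ps = Pb + 23 for each unit, where Pb is the price buyers pay.
Supply in terms of Pb becomes Qs = -102 + 5(Pb + 23) = 13 + 5Pb. Setting this equal to demand: 675 - 6Pb = 13 + 5Pb, so Pb = 662/11.
Sellers receive Ps = 662/11 + 23 = 915/11; Q' = 675 − 6·(662/11) = 3453/11.
Buyers' price falls by P* − Pb = 777/11 − 662/11 = 115/11; sellers' price rises by Ps − P* = 915/11 − 777/11 = 138/11.
So producers capture (138/11)/23 = 6/11 of each unit of subsidy.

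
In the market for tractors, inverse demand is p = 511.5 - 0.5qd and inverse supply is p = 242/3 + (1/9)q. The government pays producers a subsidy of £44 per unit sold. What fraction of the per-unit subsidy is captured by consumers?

Consumer share = 9/11

Pre-subsidy: 511.5 - 0.5q = 242/3 + (1/9)q gives q* = 705 and p* = 159.
With the subsidy, sellers receive ps = pb + 44 for each unit, where pb is the price buyers pay.
On the curves, pb = 511.5 - 0.5q and ps = 242/3 + (1/9)q; the wedge ps − pb = 44 gives 242/3 + (1/9)q − (511.5 - 0.5q) = 44, so q' = 777.
Then pb = 511.5 − 0.5·777 = 123 and ps = 242/3 + (1/9)·777 = 167.
Buyers' price falls by p* − pb = 159 − 123 = 36; sellers' price rises by ps − p* = 167 − 159 = 8.
So consumers capture 36/44 = 9/11 of each unit of subsidy.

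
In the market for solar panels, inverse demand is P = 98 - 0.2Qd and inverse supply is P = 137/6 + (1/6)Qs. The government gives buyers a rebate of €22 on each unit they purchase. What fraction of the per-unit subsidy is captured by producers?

Producer share = 5/11

Pre-subsidy: 98 - 0.2Q = 137/6 + (1/6)Q gives Q* = 205 and P* = 57.
With the rebate, buyers effectively pay Pb = Ps − 22, where Ps is the price sellers receive.
On the curves, Pb = 98 - 0.2Q and Ps = 137/6 + (1/6)Q; the wedge Ps − Pb = 22 gives 137/6 + (1/6)Q − (98 - 0.2Q) = 22, so Q' = 265.
Then Pb = 98 − 0.2·265 = 45 and Ps = 137/6 + (1/6)·265 = 67.
Buyers' price falls by P* − Pb = 57 − 45 = 12; sellers' price rises by Ps − P* = 67 − 57 = 10.
So producers capture 10/22 = 5/11 of each unit of subsidy.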